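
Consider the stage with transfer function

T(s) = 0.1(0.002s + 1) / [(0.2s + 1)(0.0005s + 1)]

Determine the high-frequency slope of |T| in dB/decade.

-20 dB/decade

Each pole contributes −20 dB/decade at high frequency; each zero contributes +20 dB/decade.
Net: 1 zero(s) − 2 pole(s) → -20 dB/decade.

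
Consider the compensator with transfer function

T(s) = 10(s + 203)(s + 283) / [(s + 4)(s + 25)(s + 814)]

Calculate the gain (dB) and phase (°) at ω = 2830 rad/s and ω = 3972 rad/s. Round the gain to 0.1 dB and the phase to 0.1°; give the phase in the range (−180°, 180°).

At s = jω = j2830:
zero (s+203): 203 + j2830 → |·| = √(203²+2830²) = √8050109 ≈ 2837.3, ∠ = arctan(2830/203) ≈ 85.90°
zero (s+283): 283 + j2830 → |·| = √(283²+2830²) = √8088989 ≈ 2844.1, ∠ = arctan(2830/283) ≈ 84.29°
pole (s+4): 4 + j2830 → |·| = √(4²+2830²) = √8008916 ≈ 2830, ∠ = arctan(2830/4) ≈ 89.92°
pole (s+25): 25 + j2830 → |·| = √(25²+2830²) = √8009525 ≈ 2830.1, ∠ = arctan(2830/25) ≈ 89.49°
pole (s+814): 814 + j2830 → |·| = √(814²+2830²) = √8671496 ≈ 2944.7, ∠ = arctan(2830/814) ≈ 73.95°
|T| = 10 · 8.0696e+06 / 2.3585e+10 ≈ 0.0034215
Gain = 20 log₁₀(0.0034215) ≈ -49.32 dB
∠T = 170.19° − 253.36° = -83.17°

At s = jω = j3972:
zero (s+203): 203 + j3972 → |·| = √(203²+3972²) = √15817993 ≈ 3977.2, ∠ = arctan(3972/203) ≈ 87.07°
zero (s+283): 283 + j3972 → |·| = √(283²+3972²) = √15856873 ≈ 3982.1, ∠ = arctan(3972/283) ≈ 85.92°
pole (s+4): 4 + j3972 → |·| = √(4²+3972²) = √15776800 ≈ 3972, ∠ = arctan(3972/4) ≈ 89.94°
pole (s+25): 25 + j3972 → |·| = √(25²+3972²) = √15777409 ≈ 3972.1, ∠ = arctan(3972/25) ≈ 89.64°
pole (s+814): 814 + j3972 → |·| = √(814²+3972²) = √16439380 ≈ 4054.6, ∠ = arctan(3972/814) ≈ 78.42°
|T| = 10 · 1.5838e+07 / 6.397e+10 ≈ 0.0024758
Gain = 20 log₁₀(0.0024758) ≈ -52.13 dB
∠T = 172.99° − 258.00° = -85.01°

ω = 2830: -49.3 dB, -83.2°; ω = 3972: -52.1 dB, -85.0°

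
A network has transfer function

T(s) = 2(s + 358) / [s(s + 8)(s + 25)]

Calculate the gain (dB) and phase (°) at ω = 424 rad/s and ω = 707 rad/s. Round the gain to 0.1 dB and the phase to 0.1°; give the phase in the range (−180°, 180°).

At s = jω = j424:
zero (s+358): 358 + j424 → |·| = √(358²+424²) = √307940 ≈ 554.92, ∠ = arctan(424/358) ≈ 49.82°
pole (s+8): 8 + j424 → |·| = √(8²+424²) = √179840 ≈ 424.08, ∠ = arctan(424/8) ≈ 88.92°
pole (s+25): 25 + j424 → |·| = √(25²+424²) = √180401 ≈ 424.74, ∠ = arctan(424/25) ≈ 86.63°
pole at origin: |s| = 424, ∠ = 90.00° (in denominator)
|T| = 2 · 554.92 / 7.6372e+07 ≈ 1.4532e-05
Gain = 20 log₁₀(1.4532e-05) ≈ -96.75 dB
∠T = 49.82° − 265.55° = -215.73° ≡ 144.27° (principal value)

At s = jω = j707:
zero (s+358): 358 + j707 → |·| = √(358²+707²) = √628013 ≈ 792.47, ∠ = arctan(707/358) ≈ 63.14°
pole (s+8): 8 + j707 → |·| = √(8²+707²) = √499913 ≈ 707.05, ∠ = arctan(707/8) ≈ 89.35°
pole (s+25): 25 + j707 → |·| = √(25²+707²) = √500474 ≈ 707.44, ∠ = arctan(707/25) ≈ 87.97°
pole at origin: |s| = 707, ∠ = 90.00° (in denominator)
|T| = 2 · 792.47 / 3.5364e+08 ≈ 4.4818e-06
Gain = 20 log₁₀(4.4818e-06) ≈ -106.97 dB
∠T = 63.14° − 267.32° = -204.18° ≡ 155.82° (principal value)

ω = 424: -96.8 dB, 144.3°; ω = 707: -107.0 dB, 155.8°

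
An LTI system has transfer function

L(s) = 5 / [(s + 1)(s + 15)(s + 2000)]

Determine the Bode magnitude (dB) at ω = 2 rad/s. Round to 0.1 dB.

-82.6 dB

At s = jω = j2:
pole (s+1): 1 + j2 → |·| = √(1²+2²) = √5 ≈ 2.2361, ∠ = arctan(2/1) ≈ 63.43°
pole (s+15): 15 + j2 → |·| = √(15²+2²) = √229 ≈ 15.133, ∠ = arctan(2/15) ≈ 7.59°
pole (s+2000): 2000 + j2 → |·| = √(2000²+2²) = √4000004 ≈ 2000, ∠ = arctan(2/2000) ≈ 0.06°
|L| = 5 / 67678 ≈ 7.3879e-05
Gain = 20 log₁₀(7.3879e-05) ≈ -82.63 dB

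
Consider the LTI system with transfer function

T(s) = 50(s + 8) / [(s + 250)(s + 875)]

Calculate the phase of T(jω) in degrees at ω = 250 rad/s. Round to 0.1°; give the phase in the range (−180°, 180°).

At s = jω = j250:
zero (s+8): 8 + j250 → |·| = √(8²+250²) = √62564 ≈ 250.13, ∠ = arctan(250/8) ≈ 88.17°
pole (s+250): 250 + j250 → |·| = √(250²+250²) = √125000 ≈ 353.55, ∠ = arctan(250/250) ≈ 45.00°
pole (s+875): 875 + j250 → |·| = √(875²+250²) = √828125 ≈ 910.01, ∠ = arctan(250/875) ≈ 15.95°
∠T = 88.17° − 60.95° = 27.22°

27.2°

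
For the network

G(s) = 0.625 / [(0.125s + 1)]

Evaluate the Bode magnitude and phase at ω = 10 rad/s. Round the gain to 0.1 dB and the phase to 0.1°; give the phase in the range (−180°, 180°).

-8.2 dB, -51.3°

At ω = 10 rad/s:
pole (1 + j10·0.125) = 1 + j1.25 → |·| ≈ 1.6008, ∠ ≈ 51.34°
|G| = 0.625 · 1 / (1.6008) ≈ 0.39043
Gain = 20 log₁₀(0.39043) ≈ -8.17 dB
∠G = (0°) − (51.34°) = -51.34°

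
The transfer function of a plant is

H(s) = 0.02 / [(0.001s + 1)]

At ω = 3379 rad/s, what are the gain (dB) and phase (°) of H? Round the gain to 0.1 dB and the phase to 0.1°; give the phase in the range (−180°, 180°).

At ω = 3379 rad/s:
pole (1 + j3379·0.001) = 1 + j3.379 → |·| ≈ 3.5239, ∠ ≈ 73.51°
|H| = 0.02 · 1 / (3.5239) ≈ 0.0056755
Gain = 20 log₁₀(0.0056755) ≈ -44.92 dB
∠H = (0°) − (73.51°) = -73.51°

-44.9 dB, -73.5°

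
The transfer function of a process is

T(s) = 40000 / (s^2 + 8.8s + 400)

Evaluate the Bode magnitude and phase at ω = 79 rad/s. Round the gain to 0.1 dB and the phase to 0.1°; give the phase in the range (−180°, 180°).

16.7 dB, -173.2°

At s = jω = j79:
quadratic: (j79)² + 8.8·j79 + 400 = -5841 + j695.2 → |·| ≈ 5882.2, ∠ ≈ 173.21°
|T| = 40000 / 5882.2 ≈ 6.8002
Gain = 20 log₁₀(6.8002) ≈ 16.65 dB
∠T = 0.00° − 173.21° = -173.21°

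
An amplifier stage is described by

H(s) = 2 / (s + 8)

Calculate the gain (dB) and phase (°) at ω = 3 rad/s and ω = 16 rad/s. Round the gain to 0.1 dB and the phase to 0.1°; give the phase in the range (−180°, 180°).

ω = 3: -12.6 dB, -20.6°; ω = 16: -19.0 dB, -63.4°

At s = jω = j3:
pole (s+8): 8 + j3 → |·| = √(8²+3²) = √73 ≈ 8.544, ∠ = arctan(3/8) ≈ 20.56°
|H| = 2 / 8.544 ≈ 0.23408
Gain = 20 log₁₀(0.23408) ≈ -12.61 dB
∠H = 0.00° − 20.56° = -20.56°

At s = jω = j16:
pole (s+8): 8 + j16 → |·| = √(8²+16²) = √320 ≈ 17.889, ∠ = arctan(16/8) ≈ 63.43°
|H| = 2 / 17.889 ≈ 0.1118
Gain = 20 log₁₀(0.1118) ≈ -19.03 dB
∠H = 0.00° − 63.43° = -63.43°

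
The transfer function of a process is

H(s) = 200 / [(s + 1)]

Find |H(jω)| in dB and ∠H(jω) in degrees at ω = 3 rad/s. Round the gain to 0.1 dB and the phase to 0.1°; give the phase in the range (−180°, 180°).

36.0 dB, -71.6°

At ω = 3 rad/s:
pole (1 + j3·1) = 1 + j3 → |·| ≈ 3.1623, ∠ ≈ 71.57°
|H| = 200 · 1 / (3.1623) ≈ 63.245
Gain = 20 log₁₀(63.245) ≈ 36.02 dB
∠H = (0°) − (71.57°) = -71.57°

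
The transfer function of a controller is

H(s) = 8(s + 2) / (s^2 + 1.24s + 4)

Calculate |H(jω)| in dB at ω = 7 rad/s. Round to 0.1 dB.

At s = jω = j7:
zero (s+2): 2 + j7 → |·| = √(2²+7²) = √53 ≈ 7.2801, ∠ = arctan(7/2) ≈ 74.05°
quadratic: (j7)² + 1.24·j7 + 4 = -45 + j8.68 → |·| ≈ 45.829, ∠ ≈ 169.08°
|H| = 8 · 7.2801 / 45.829 ≈ 1.2708
Gain = 20 log₁₀(1.2708) ≈ 2.08 dB

2.1 dB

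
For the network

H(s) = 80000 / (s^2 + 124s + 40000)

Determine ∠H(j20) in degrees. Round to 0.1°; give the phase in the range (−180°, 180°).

At s = jω = j20:
quadratic: (j20)² + 124·j20 + 40000 = 39600 + j2480 → |·| ≈ 39678, ∠ ≈ 3.58°
∠H = 0.00° − 3.58° = -3.58°

-3.6°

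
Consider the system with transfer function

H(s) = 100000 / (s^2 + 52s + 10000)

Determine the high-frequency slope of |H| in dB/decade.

Each pole contributes −20 dB/decade at high frequency; each zero contributes +20 dB/decade.
Net: 0 zero(s) − 2 pole(s) → -40 dB/decade.

-40 dB/decade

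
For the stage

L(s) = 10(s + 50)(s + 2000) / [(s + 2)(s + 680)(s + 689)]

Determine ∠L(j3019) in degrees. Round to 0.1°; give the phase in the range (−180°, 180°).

-98.9°

At s = jω = j3019:
zero (s+50): 50 + j3019 → |·| = √(50²+3019²) = √9116861 ≈ 3019.4, ∠ = arctan(3019/50) ≈ 89.05°
zero (s+2000): 2000 + j3019 → |·| = √(2000²+3019²) = √13114361 ≈ 3621.4, ∠ = arctan(3019/2000) ≈ 56.48°
pole (s+2): 2 + j3019 → |·| = √(2²+3019²) = √9114365 ≈ 3019, ∠ = arctan(3019/2) ≈ 89.96°
pole (s+680): 680 + j3019 → |·| = √(680²+3019²) = √9576761 ≈ 3094.6, ∠ = arctan(3019/680) ≈ 77.31°
pole (s+689): 689 + j3019 → |·| = √(689²+3019²) = √9589082 ≈ 3096.6, ∠ = arctan(3019/689) ≈ 77.14°
∠L = 145.53° − 244.41° = -98.88°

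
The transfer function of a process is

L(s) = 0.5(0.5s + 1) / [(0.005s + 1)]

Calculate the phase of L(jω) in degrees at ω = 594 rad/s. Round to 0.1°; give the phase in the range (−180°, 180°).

18.4°

At ω = 594 rad/s:
zero (1 + j594·0.5) = 1 + j297 → |·| ≈ 297, ∠ ≈ 89.81°
pole (1 + j594·0.005) = 1 + j2.97 → |·| ≈ 3.1338, ∠ ≈ 71.39°
∠L = (89.81°) − (71.39°) = 18.42°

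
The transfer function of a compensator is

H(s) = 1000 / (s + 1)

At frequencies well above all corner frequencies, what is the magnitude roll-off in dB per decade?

-20 dB/decade

Each pole contributes −20 dB/decade at high frequency; each zero contributes +20 dB/decade.
Net: 0 zero(s) − 1 pole(s) → -20 dB/decade.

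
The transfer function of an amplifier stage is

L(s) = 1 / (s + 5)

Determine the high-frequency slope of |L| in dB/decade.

-20 dB/decade

Each pole contributes −20 dB/decade at high frequency; each zero contributes +20 dB/decade.
Net: 0 zero(s) − 1 pole(s) → -20 dB/decade.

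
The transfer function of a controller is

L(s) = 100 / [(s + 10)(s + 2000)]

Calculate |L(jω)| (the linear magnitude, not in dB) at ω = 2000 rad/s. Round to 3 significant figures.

At s = jω = j2000:
pole (s+10): 10 + j2000 → |·| = √(10²+2000²) = √4000100 ≈ 2000, ∠ = arctan(2000/10) ≈ 89.71°
pole (s+2000): 2000 + j2000 → |·| = √(2000²+2000²) = √8000000 ≈ 2828.4, ∠ = arctan(2000/2000) ≈ 45.00°
|L| = 100 / 5.6568e+06 ≈ 1.7678e-05

1.77e-05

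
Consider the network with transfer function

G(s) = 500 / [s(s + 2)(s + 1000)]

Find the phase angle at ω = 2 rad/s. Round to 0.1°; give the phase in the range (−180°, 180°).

At s = jω = j2:
pole (s+2): 2 + j2 → |·| = √(2²+2²) = √8 ≈ 2.8284, ∠ = arctan(2/2) ≈ 45.00°
pole (s+1000): 1000 + j2 → |·| = √(1000²+2²) = √1000004 ≈ 1000, ∠ = arctan(2/1000) ≈ 0.11°
pole at origin: |s| = 2, ∠ = 90.00° (in denominator)
∠G = 0.00° − 135.11° = -135.11°

-135.1°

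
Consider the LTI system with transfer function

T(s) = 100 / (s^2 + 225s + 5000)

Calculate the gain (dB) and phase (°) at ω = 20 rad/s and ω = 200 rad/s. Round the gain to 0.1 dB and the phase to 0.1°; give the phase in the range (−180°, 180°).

ω = 20: -36.2 dB, -44.4°; ω = 200: -55.1 dB, -127.9°

Substitute s = j20:
Numerator: 100 = 100 + j0
Denominator: (j20)^2 + 225(j20) + 5000 = 4600 + j4500
|N| = √(100² + 0²) ≈ 100, ∠N ≈ 0.00°
|D| = √(4600² + 4500²) ≈ 6435.1, ∠D ≈ 44.37°
|T| = 100 / 6435.1 ≈ 0.01554
Gain = 20 log₁₀(0.01554) ≈ -36.17 dB
∠T = 0.00° − 44.37° = -44.37°

Substitute s = j200:
Numerator: 100 = 100 + j0
Denominator: (j200)^2 + 225(j200) + 5000 = -35000 + j45000
|N| = √(100² + 0²) ≈ 100, ∠N ≈ 0.00°
|D| = √(35000² + 45000²) ≈ 57009, ∠D ≈ 127.87°
|T| = 100 / 57009 ≈ 0.0017541
Gain = 20 log₁₀(0.0017541) ≈ -55.12 dB
∠T = 0.00° − 127.87° = -127.87°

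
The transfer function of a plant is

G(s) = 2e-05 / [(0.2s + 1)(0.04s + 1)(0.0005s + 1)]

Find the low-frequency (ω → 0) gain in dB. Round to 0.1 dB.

G(0) = 2e-05 · 1 / 1 = 2e-05
20 log₁₀(2e-05) ≈ -93.98 dB

-94.0 dB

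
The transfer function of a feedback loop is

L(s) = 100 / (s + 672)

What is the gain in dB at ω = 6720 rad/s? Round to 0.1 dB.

-36.6 dB

At s = jω = j6720:
pole (s+672): 672 + j6720 → |·| = √(672²+6720²) = √45609984 ≈ 6753.5, ∠ = arctan(6720/672) ≈ 84.29°
|L| = 100 / 6753.5 ≈ 0.014807
Gain = 20 log₁₀(0.014807) ≈ -36.59 dB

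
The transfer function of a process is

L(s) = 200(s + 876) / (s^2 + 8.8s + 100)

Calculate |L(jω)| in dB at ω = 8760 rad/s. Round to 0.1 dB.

At s = jω = j8760:
zero (s+876): 876 + j8760 → |·| = √(876²+8760²) = √77504976 ≈ 8803.7, ∠ = arctan(8760/876) ≈ 84.29°
quadratic: (j8760)² + 8.8·j8760 + 100 = -76737500 + j77088 → |·| ≈ 7.6738e+07, ∠ ≈ 179.94°
|L| = 200 · 8803.7 / 7.6738e+07 ≈ 0.022945
Gain = 20 log₁₀(0.022945) ≈ -32.79 dB

-32.8 dB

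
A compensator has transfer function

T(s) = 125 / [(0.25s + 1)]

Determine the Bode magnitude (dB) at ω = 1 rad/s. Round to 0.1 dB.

41.7 dB

At ω = 1 rad/s:
pole (1 + j1·0.25) = 1 + j0.25 → |·| ≈ 1.0308, ∠ ≈ 14.04°
|T| = 125 · 1 / (1.0308) ≈ 121.27
Gain = 20 log₁₀(121.27) ≈ 41.68 dB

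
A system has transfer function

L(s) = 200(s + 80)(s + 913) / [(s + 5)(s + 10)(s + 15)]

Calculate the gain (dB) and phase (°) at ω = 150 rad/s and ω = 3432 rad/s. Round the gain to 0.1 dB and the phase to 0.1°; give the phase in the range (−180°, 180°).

At s = jω = j150:
zero (s+80): 80 + j150 → |·| = √(80²+150²) = √28900 ≈ 170, ∠ = arctan(150/80) ≈ 61.93°
zero (s+913): 913 + j150 → |·| = √(913²+150²) = √856069 ≈ 925.24, ∠ = arctan(150/913) ≈ 9.33°
pole (s+5): 5 + j150 → |·| = √(5²+150²) = √22525 ≈ 150.08, ∠ = arctan(150/5) ≈ 88.09°
pole (s+10): 10 + j150 → |·| = √(10²+150²) = √22600 ≈ 150.33, ∠ = arctan(150/10) ≈ 86.19°
pole (s+15): 15 + j150 → |·| = √(15²+150²) = √22725 ≈ 150.75, ∠ = arctan(150/15) ≈ 84.29°
|L| = 200 · 1.5729e+05 / 3.4012e+06 ≈ 9.2491
Gain = 20 log₁₀(9.2491) ≈ 19.32 dB
∠L = 71.26° − 258.57° = -187.31° ≡ 172.69° (principal value)

At s = jω = j3432:
zero (s+80): 80 + j3432 → |·| = √(80²+3432²) = √11785024 ≈ 3432.9, ∠ = arctan(3432/80) ≈ 88.66°
zero (s+913): 913 + j3432 → |·| = √(913²+3432²) = √12612193 ≈ 3551.4, ∠ = arctan(3432/913) ≈ 75.10°
pole (s+5): 5 + j3432 → |·| = √(5²+3432²) = √11778649 ≈ 3432, ∠ = arctan(3432/5) ≈ 89.92°
pole (s+10): 10 + j3432 → |·| = √(10²+3432²) = √11778724 ≈ 3432, ∠ = arctan(3432/10) ≈ 89.83°
pole (s+15): 15 + j3432 → |·| = √(15²+3432²) = √11778849 ≈ 3432, ∠ = arctan(3432/15) ≈ 89.75°
|L| = 200 · 1.2192e+07 / 4.0424e+10 ≈ 0.060321
Gain = 20 log₁₀(0.060321) ≈ -24.39 dB
∠L = 163.76° − 269.50° = -105.74°

ω = 150: 19.3 dB, 172.7°; ω = 3432: -24.4 dB, -105.7°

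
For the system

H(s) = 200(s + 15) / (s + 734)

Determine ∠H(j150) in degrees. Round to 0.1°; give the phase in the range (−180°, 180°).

72.7°

At s = jω = j150:
zero (s+15): 15 + j150 → |·| = √(15²+150²) = √22725 ≈ 150.75, ∠ = arctan(150/15) ≈ 84.29°
pole (s+734): 734 + j150 → |·| = √(734²+150²) = √561256 ≈ 749.17, ∠ = arctan(150/734) ≈ 11.55°
∠H = 84.29° − 11.55° = 72.74°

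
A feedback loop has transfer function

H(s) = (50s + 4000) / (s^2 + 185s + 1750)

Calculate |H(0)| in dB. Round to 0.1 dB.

7.2 dB

H(0) = 4000 / 1750 ≈ 2.2857
20 log₁₀(2.2857) ≈ 7.18 dB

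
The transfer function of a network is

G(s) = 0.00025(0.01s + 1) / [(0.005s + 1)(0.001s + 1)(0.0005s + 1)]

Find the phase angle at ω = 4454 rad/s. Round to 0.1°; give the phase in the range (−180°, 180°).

-141.9°

At ω = 4454 rad/s:
zero (1 + j4454·0.01) = 1 + j44.54 → |·| ≈ 44.551, ∠ ≈ 88.71°
pole (1 + j4454·0.005) = 1 + j22.27 → |·| ≈ 22.292, ∠ ≈ 87.43°
pole (1 + j4454·0.001) = 1 + j4.454 → |·| ≈ 4.5649, ∠ ≈ 77.35°
pole (1 + j4454·0.0005) = 1 + j2.227 → |·| ≈ 2.4412, ∠ ≈ 65.82°
∠G = (88.71°) − (87.43° + 77.35° + 65.82°) = -141.89°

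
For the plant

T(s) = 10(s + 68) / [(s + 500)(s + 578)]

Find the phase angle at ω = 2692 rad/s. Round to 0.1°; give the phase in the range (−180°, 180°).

At s = jω = j2692:
zero (s+68): 68 + j2692 → |·| = √(68²+2692²) = √7251488 ≈ 2692.9, ∠ = arctan(2692/68) ≈ 88.55°
pole (s+500): 500 + j2692 → |·| = √(500²+2692²) = √7496864 ≈ 2738, ∠ = arctan(2692/500) ≈ 79.48°
pole (s+578): 578 + j2692 → |·| = √(578²+2692²) = √7580948 ≈ 2753.4, ∠ = arctan(2692/578) ≈ 77.88°
∠T = 88.55° − 157.36° = -68.81°

-68.8°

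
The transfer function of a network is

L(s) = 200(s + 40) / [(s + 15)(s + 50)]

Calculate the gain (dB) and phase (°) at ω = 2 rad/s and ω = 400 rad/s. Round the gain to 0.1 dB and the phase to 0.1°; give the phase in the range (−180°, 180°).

At s = jω = j2:
zero (s+40): 40 + j2 → |·| = √(40²+2²) = √1604 ≈ 40.05, ∠ = arctan(2/40) ≈ 2.86°
pole (s+15): 15 + j2 → |·| = √(15²+2²) = √229 ≈ 15.133, ∠ = arctan(2/15) ≈ 7.59°
pole (s+50): 50 + j2 → |·| = √(50²+2²) = √2504 ≈ 50.04, ∠ = arctan(2/50) ≈ 2.29°
|L| = 200 · 40.05 / 757.26 ≈ 10.578
Gain = 20 log₁₀(10.578) ≈ 20.49 dB
∠L = 2.86° − 9.88° = -7.02°

At s = jω = j400:
zero (s+40): 40 + j400 → |·| = √(40²+400²) = √161600 ≈ 402, ∠ = arctan(400/40) ≈ 84.29°
pole (s+15): 15 + j400 → |·| = √(15²+400²) = √160225 ≈ 400.28, ∠ = arctan(400/15) ≈ 87.85°
pole (s+50): 50 + j400 → |·| = √(50²+400²) = √162500 ≈ 403.11, ∠ = arctan(400/50) ≈ 82.87°
|L| = 200 · 402 / 1.6136e+05 ≈ 0.49826
Gain = 20 log₁₀(0.49826) ≈ -6.05 dB
∠L = 84.29° − 170.72° = -86.43°

ω = 2: 20.5 dB, -7.0°; ω = 400: -6.1 dB, -86.4°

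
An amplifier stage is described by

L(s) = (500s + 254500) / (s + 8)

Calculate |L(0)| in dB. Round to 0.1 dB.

L(0) = 254500 / 8 ≈ 31812
20 log₁₀(31812) ≈ 90.05 dB

90.1 dB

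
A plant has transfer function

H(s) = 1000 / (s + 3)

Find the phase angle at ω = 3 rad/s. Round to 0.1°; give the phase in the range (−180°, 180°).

-45.0°

At s = jω = j3:
pole (s+3): 3 + j3 → |·| = √(3²+3²) = √18 ≈ 4.2426, ∠ = arctan(3/3) ≈ 45.00°
∠H = 0.00° − 45.00° = -45.00°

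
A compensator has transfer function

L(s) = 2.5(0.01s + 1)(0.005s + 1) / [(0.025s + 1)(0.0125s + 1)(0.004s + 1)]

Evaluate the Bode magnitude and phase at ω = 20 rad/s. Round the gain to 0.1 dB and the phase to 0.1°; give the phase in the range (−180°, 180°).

6.9 dB, -28.2°

At ω = 20 rad/s:
zero (1 + j20·0.01) = 1 + j0.2 → |·| ≈ 1.0198, ∠ ≈ 11.31°
zero (1 + j20·0.005) = 1 + j0.1 → |·| ≈ 1.005, ∠ ≈ 5.71°
pole (1 + j20·0.025) = 1 + j0.5 → |·| ≈ 1.118, ∠ ≈ 26.57°
pole (1 + j20·0.0125) = 1 + j0.25 → |·| ≈ 1.0308, ∠ ≈ 14.04°
pole (1 + j20·0.004) = 1 + j0.08 → |·| ≈ 1.0032, ∠ ≈ 4.57°
|L| = 2.5 · 1.0198 · 1.005 / (1.118 · 1.0308 · 1.0032) ≈ 2.2162
Gain = 20 log₁₀(2.2162) ≈ 6.91 dB
∠L = (11.31° + 5.71°) − (26.57° + 14.04° + 4.57°) = -28.16°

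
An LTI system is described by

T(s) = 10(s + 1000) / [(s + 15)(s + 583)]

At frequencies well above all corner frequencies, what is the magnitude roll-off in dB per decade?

-20 dB/decade

Each pole contributes −20 dB/decade at high frequency; each zero contributes +20 dB/decade.
Net: 1 zero(s) − 2 pole(s) → -20 dB/decade.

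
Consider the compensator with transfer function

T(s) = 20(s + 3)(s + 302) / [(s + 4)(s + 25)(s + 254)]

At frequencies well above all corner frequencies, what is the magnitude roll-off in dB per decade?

Each pole contributes −20 dB/decade at high frequency; each zero contributes +20 dB/decade.
Net: 2 zero(s) − 3 pole(s) → -20 dB/decade.

-20 dB/decade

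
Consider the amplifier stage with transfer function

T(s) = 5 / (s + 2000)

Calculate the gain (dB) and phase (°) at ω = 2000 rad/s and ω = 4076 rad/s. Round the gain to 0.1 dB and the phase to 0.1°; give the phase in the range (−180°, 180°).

ω = 2000: -55.1 dB, -45.0°; ω = 4076: -59.2 dB, -63.9°

Substitute s = j2000:
Numerator: 5 = 5 + j0
Denominator: (j2000) + 2000 = 2000 + j2000
|N| = √(5² + 0²) ≈ 5, ∠N ≈ 0.00°
|D| = √(2000² + 2000²) ≈ 2828.4, ∠D ≈ 45.00°
|T| = 5 / 2828.4 ≈ 0.0017678
Gain = 20 log₁₀(0.0017678) ≈ -55.05 dB
∠T = 0.00° − 45.00° = -45.00°

Substitute s = j4076:
Numerator: 5 = 5 + j0
Denominator: (j4076) + 2000 = 2000 + j4076
|N| = √(5² + 0²) ≈ 5, ∠N ≈ 0.00°
|D| = √(2000² + 4076²) ≈ 4540.2, ∠D ≈ 63.86°
|T| = 5 / 4540.2 ≈ 0.0011013
Gain = 20 log₁₀(0.0011013) ≈ -59.16 dB
∠T = 0.00° − 63.86° = -63.86°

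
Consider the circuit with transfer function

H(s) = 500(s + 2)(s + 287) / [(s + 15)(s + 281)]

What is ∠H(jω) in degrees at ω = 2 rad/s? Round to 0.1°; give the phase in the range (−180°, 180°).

37.4°

At s = jω = j2:
zero (s+2): 2 + j2 → |·| = √(2²+2²) = √8 ≈ 2.8284, ∠ = arctan(2/2) ≈ 45.00°
zero (s+287): 287 + j2 → |·| = √(287²+2²) = √82373 ≈ 287.01, ∠ = arctan(2/287) ≈ 0.40°
pole (s+15): 15 + j2 → |·| = √(15²+2²) = √229 ≈ 15.133, ∠ = arctan(2/15) ≈ 7.59°
pole (s+281): 281 + j2 → |·| = √(281²+2²) = √78965 ≈ 281.01, ∠ = arctan(2/281) ≈ 0.41°
∠H = 45.40° − 8.00° = 37.40°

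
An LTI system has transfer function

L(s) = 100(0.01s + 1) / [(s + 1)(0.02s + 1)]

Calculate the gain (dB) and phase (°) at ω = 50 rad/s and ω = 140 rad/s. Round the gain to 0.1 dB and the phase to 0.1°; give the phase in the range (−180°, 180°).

ω = 50: 4.0 dB, -107.3°; ω = 140: -7.7 dB, -105.5°

At ω = 50 rad/s:
zero (1 + j50·0.01) = 1 + j0.5 → |·| ≈ 1.118, ∠ ≈ 26.57°
pole (1 + j50·1) = 1 + j50 → |·| ≈ 50.01, ∠ ≈ 88.85°
pole (1 + j50·0.02) = 1 + j1 → |·| ≈ 1.4142, ∠ ≈ 45.00°
|L| = 100 · 1.118 / (50.01 · 1.4142) ≈ 1.5808
Gain = 20 log₁₀(1.5808) ≈ 3.98 dB
∠L = (26.57°) − (88.85° + 45.00°) = -107.28°

At ω = 140 rad/s:
zero (1 + j140·0.01) = 1 + j1.4 → |·| ≈ 1.7205, ∠ ≈ 54.46°
pole (1 + j140·1) = 1 + j140 → |·| ≈ 140, ∠ ≈ 89.59°
pole (1 + j140·0.02) = 1 + j2.8 → |·| ≈ 2.9732, ∠ ≈ 70.35°
|L| = 100 · 1.7205 / (140 · 2.9732) ≈ 0.41334
Gain = 20 log₁₀(0.41334) ≈ -7.67 dB
∠L = (54.46°) − (89.59° + 70.35°) = -105.48°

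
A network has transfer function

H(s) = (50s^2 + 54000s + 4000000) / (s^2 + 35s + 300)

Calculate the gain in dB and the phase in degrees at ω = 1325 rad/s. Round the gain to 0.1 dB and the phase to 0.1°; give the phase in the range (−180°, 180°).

36.0 dB, -39.0°

Substitute s = j1325:
Numerator: 50(j1325)^2 + 54000(j1325) + 4000000 = -83781250 + j71550000
Denominator: (j1325)^2 + 35(j1325) + 300 = -1755325 + j46375
|N| = √(83781250² + 71550000²) ≈ 1.1018e+08, ∠N ≈ 139.50°
|D| = √(1755325² + 46375²) ≈ 1.7559e+06, ∠D ≈ 178.49°
|H| = 1.1018e+08 / 1.7559e+06 ≈ 62.748
Gain = 20 log₁₀(62.748) ≈ 35.95 dB
∠H = 139.50° − 178.49° = -38.99°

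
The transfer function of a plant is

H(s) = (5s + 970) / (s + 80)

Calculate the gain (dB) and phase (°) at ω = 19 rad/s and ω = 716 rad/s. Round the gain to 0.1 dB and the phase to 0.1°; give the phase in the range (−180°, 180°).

Substitute s = j19:
Numerator: 5(j19) + 970 = 970 + j95
Denominator: (j19) + 80 = 80 + j19
|N| = √(970² + 95²) ≈ 974.64, ∠N ≈ 5.59°
|D| = √(80² + 19²) ≈ 82.225, ∠D ≈ 13.36°
|H| = 974.64 / 82.225 ≈ 11.853
Gain = 20 log₁₀(11.853) ≈ 21.48 dB
∠H = 5.59° − 13.36° = -7.77°

Substitute s = j716:
Numerator: 5(j716) + 970 = 970 + j3580
Denominator: (j716) + 80 = 80 + j716
|N| = √(970² + 3580²) ≈ 3709.1, ∠N ≈ 74.84°
|D| = √(80² + 716²) ≈ 720.46, ∠D ≈ 83.62°
|H| = 3709.1 / 720.46 ≈ 5.1482
Gain = 20 log₁₀(5.1482) ≈ 14.23 dB
∠H = 74.84° − 83.62° = -8.78°

ω = 19: 21.5 dB, -7.8°; ω = 716: 14.2 dB, -8.8°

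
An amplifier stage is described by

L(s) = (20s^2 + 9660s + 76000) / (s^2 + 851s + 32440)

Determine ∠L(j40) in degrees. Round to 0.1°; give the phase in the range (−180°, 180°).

35.7°

Substitute s = j40:
Numerator: 20(j40)^2 + 9660(j40) + 76000 = 44000 + j386400
Denominator: (j40)^2 + 851(j40) + 32440 = 30840 + j34040
|N| = √(44000² + 386400²) ≈ 3.889e+05, ∠N ≈ 83.50°
|D| = √(30840² + 34040²) ≈ 45933, ∠D ≈ 47.82°
∠L = 83.50° − 47.82° = 35.68°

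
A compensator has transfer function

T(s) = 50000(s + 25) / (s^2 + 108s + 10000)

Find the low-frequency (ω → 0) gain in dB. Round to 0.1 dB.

T(0) = 50000·25 / 10000 = 125
20 log₁₀(125) ≈ 41.94 dB

41.9 dB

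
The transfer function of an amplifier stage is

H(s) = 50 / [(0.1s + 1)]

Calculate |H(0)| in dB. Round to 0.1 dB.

34.0 dB

H(0) = 50 · 1 / 1 = 50
20 log₁₀(50) ≈ 33.98 dB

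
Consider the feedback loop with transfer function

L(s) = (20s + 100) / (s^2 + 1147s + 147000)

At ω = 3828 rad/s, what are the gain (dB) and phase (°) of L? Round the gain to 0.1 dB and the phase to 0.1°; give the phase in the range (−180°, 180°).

-45.9 dB, -73.2°

Substitute s = j3828:
Numerator: 20(j3828) + 100 = 100 + j76560
Denominator: (j3828)^2 + 1147(j3828) + 147000 = -14506584 + j4390716
|N| = √(100² + 76560²) ≈ 76560, ∠N ≈ 89.93°
|D| = √(14506584² + 4390716²) ≈ 1.5156e+07, ∠D ≈ 163.16°
|L| = 76560 / 1.5156e+07 ≈ 0.0050515
Gain = 20 log₁₀(0.0050515) ≈ -45.93 dB
∠L = 89.93° − 163.16° = -73.23°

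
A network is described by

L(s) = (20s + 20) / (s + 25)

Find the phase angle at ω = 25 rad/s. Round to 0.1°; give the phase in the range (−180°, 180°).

Substitute s = j25:
Numerator: 20(j25) + 20 = 20 + j500
Denominator: (j25) + 25 = 25 + j25
|N| = √(20² + 500²) ≈ 500.4, ∠N ≈ 87.71°
|D| = √(25² + 25²) ≈ 35.355, ∠D ≈ 45.00°
∠L = 87.71° − 45.00° = 42.71°

42.7°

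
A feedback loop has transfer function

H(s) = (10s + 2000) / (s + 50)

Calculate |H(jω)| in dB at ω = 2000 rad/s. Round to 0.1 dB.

20.0 dB

Substitute s = j2000:
Numerator: 10(j2000) + 2000 = 2000 + j20000
Denominator: (j2000) + 50 = 50 + j2000
|N| = √(2000² + 20000²) ≈ 20100, ∠N ≈ 84.29°
|D| = √(50² + 2000²) ≈ 2000.6, ∠D ≈ 88.57°
|H| = 20100 / 2000.6 ≈ 10.047
Gain = 20 log₁₀(10.047) ≈ 20.04 dB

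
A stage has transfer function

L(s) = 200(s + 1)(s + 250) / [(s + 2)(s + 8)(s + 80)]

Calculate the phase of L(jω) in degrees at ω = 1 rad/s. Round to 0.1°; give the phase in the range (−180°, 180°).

At s = jω = j1:
zero (s+1): 1 + j1 → |·| = √(1²+1²) = √2 ≈ 1.4142, ∠ = arctan(1/1) ≈ 45.00°
zero (s+250): 250 + j1 → |·| = √(250²+1²) = √62501 ≈ 250, ∠ = arctan(1/250) ≈ 0.23°
pole (s+2): 2 + j1 → |·| = √(2²+1²) = √5 ≈ 2.2361, ∠ = arctan(1/2) ≈ 26.57°
pole (s+8): 8 + j1 → |·| = √(8²+1²) = √65 ≈ 8.0623, ∠ = arctan(1/8) ≈ 7.13°
pole (s+80): 80 + j1 → |·| = √(80²+1²) = √6401 ≈ 80.006, ∠ = arctan(1/80) ≈ 0.72°
∠L = 45.23° − 34.42° = 10.81°

10.8°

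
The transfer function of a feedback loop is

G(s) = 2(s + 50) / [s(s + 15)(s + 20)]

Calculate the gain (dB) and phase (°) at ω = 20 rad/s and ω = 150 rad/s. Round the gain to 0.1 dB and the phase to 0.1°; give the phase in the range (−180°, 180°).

At s = jω = j20:
zero (s+50): 50 + j20 → |·| = √(50²+20²) = √2900 ≈ 53.852, ∠ = arctan(20/50) ≈ 21.80°
pole (s+15): 15 + j20 → |·| = √(15²+20²) = √625 ≈ 25, ∠ = arctan(20/15) ≈ 53.13°
pole (s+20): 20 + j20 → |·| = √(20²+20²) = √800 ≈ 28.284, ∠ = arctan(20/20) ≈ 45.00°
pole at origin: |s| = 20, ∠ = 90.00° (in denominator)
|G| = 2 · 53.852 / 14142 ≈ 0.0076159
Gain = 20 log₁₀(0.0076159) ≈ -42.37 dB
∠G = 21.80° − 188.13° = -166.33°

At s = jω = j150:
zero (s+50): 50 + j150 → |·| = √(50²+150²) = √25000 ≈ 158.11, ∠ = arctan(150/50) ≈ 71.57°
pole (s+15): 15 + j150 → |·| = √(15²+150²) = √22725 ≈ 150.75, ∠ = arctan(150/15) ≈ 84.29°
pole (s+20): 20 + j150 → |·| = √(20²+150²) = √22900 ≈ 151.33, ∠ = arctan(150/20) ≈ 82.41°
pole at origin: |s| = 150, ∠ = 90.00° (in denominator)
|G| = 2 · 158.11 / 3.4219e+06 ≈ 9.2411e-05
Gain = 20 log₁₀(9.2411e-05) ≈ -80.69 dB
∠G = 71.57° − 256.70° = -185.13° ≡ 174.87° (principal value)

ω = 20: -42.4 dB, -166.3°; ω = 150: -80.7 dB, 174.9°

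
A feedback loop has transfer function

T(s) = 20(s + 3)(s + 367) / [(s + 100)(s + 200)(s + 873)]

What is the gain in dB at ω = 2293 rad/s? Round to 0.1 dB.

At s = jω = j2293:
zero (s+3): 3 + j2293 → |·| = √(3²+2293²) = √5257858 ≈ 2293, ∠ = arctan(2293/3) ≈ 89.93°
zero (s+367): 367 + j2293 → |·| = √(367²+2293²) = √5392538 ≈ 2322.2, ∠ = arctan(2293/367) ≈ 80.91°
pole (s+100): 100 + j2293 → |·| = √(100²+2293²) = √5267849 ≈ 2295.2, ∠ = arctan(2293/100) ≈ 87.50°
pole (s+200): 200 + j2293 → |·| = √(200²+2293²) = √5297849 ≈ 2301.7, ∠ = arctan(2293/200) ≈ 85.02°
pole (s+873): 873 + j2293 → |·| = √(873²+2293²) = √6019978 ≈ 2453.6, ∠ = arctan(2293/873) ≈ 69.16°
|T| = 20 · 5.3248e+06 / 1.2962e+10 ≈ 0.008216
Gain = 20 log₁₀(0.008216) ≈ -41.71 dB

-41.7 dB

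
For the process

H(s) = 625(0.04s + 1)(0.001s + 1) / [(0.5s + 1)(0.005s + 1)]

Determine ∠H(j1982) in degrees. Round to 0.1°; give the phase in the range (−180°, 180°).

-21.7°

At ω = 1982 rad/s:
zero (1 + j1982·0.04) = 1 + j79.28 → |·| ≈ 79.286, ∠ ≈ 89.28°
zero (1 + j1982·0.001) = 1 + j1.982 → |·| ≈ 2.22, ∠ ≈ 63.23°
pole (1 + j1982·0.5) = 1 + j991 → |·| ≈ 991, ∠ ≈ 89.94°
pole (1 + j1982·0.005) = 1 + j9.91 → |·| ≈ 9.9603, ∠ ≈ 84.24°
∠H = (89.28° + 63.23°) − (89.94° + 84.24°) = -21.67°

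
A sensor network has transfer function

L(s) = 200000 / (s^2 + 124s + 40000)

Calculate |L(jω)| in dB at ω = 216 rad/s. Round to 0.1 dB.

17.2 dB

At s = jω = j216:
quadratic: (j216)² + 124·j216 + 40000 = -6656 + j26784 → |·| ≈ 27599, ∠ ≈ 103.96°
|L| = 200000 / 27599 ≈ 7.2466
Gain = 20 log₁₀(7.2466) ≈ 17.20 dB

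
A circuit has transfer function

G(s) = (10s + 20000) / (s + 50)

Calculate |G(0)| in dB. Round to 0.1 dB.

G(0) = 20000 / 50 = 400
20 log₁₀(400) ≈ 52.04 dB

52.0 dB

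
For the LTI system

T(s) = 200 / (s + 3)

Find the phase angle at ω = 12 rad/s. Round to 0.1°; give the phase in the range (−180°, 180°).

-76.0°

At s = jω = j12:
pole (s+3): 3 + j12 → |·| = √(3²+12²) = √153 ≈ 12.369, ∠ = arctan(12/3) ≈ 75.96°
∠T = 0.00° − 75.96° = -75.96°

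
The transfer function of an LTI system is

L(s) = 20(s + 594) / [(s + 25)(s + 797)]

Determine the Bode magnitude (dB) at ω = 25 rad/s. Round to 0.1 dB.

-7.5 dB

At s = jω = j25:
zero (s+594): 594 + j25 → |·| = √(594²+25²) = √353461 ≈ 594.53, ∠ = arctan(25/594) ≈ 2.41°
pole (s+25): 25 + j25 → |·| = √(25²+25²) = √1250 ≈ 35.355, ∠ = arctan(25/25) ≈ 45.00°
pole (s+797): 797 + j25 → |·| = √(797²+25²) = √635834 ≈ 797.39, ∠ = arctan(25/797) ≈ 1.80°
|L| = 20 · 594.53 / 28192 ≈ 0.42177
Gain = 20 log₁₀(0.42177) ≈ -7.50 dB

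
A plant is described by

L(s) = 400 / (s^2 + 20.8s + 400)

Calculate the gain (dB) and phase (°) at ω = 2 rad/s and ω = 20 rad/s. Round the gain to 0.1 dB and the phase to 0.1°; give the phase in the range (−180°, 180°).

ω = 2: 0.0 dB, -6.0°; ω = 20: -0.3 dB, -90.0°

At s = jω = j2:
quadratic: (j2)² + 20.8·j2 + 400 = 396 + j41.6 → |·| ≈ 398.18, ∠ ≈ 6.00°
|L| = 400 / 398.18 ≈ 1.0046
Gain = 20 log₁₀(1.0046) ≈ 0.04 dB
∠L = 0.00° − 6.00° = -6.00°

At s = jω = j20:
quadratic: (j20)² + 20.8·j20 + 400 = 0 + j416 → |·| ≈ 416, ∠ ≈ 90.00°
|L| = 400 / 416 ≈ 0.96154
Gain = 20 log₁₀(0.96154) ≈ -0.34 dB
∠L = 0.00° − 90.00° = -90.00°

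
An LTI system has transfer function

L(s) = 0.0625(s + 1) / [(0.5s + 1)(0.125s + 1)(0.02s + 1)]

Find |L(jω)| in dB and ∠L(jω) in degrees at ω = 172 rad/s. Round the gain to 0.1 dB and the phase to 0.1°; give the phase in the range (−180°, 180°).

-55.8 dB, -160.8°

At ω = 172 rad/s:
zero (1 + j172·1) = 1 + j172 → |·| ≈ 172, ∠ ≈ 89.67°
pole (1 + j172·0.5) = 1 + j86 → |·| ≈ 86.006, ∠ ≈ 89.33°
pole (1 + j172·0.125) = 1 + j21.5 → |·| ≈ 21.523, ∠ ≈ 87.34°
pole (1 + j172·0.02) = 1 + j3.44 → |·| ≈ 3.5824, ∠ ≈ 73.79°
|L| = 0.0625 · 172 / (86.006 · 21.523 · 3.5824) ≈ 0.0016211
Gain = 20 log₁₀(0.0016211) ≈ -55.80 dB
∠L = (89.67°) − (89.33° + 87.34° + 73.79°) = -160.79°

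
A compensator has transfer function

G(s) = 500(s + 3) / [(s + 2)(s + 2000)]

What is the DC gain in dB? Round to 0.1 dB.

-8.5 dB

G(0) = 500·3 / (2·2000) = 0.375
20 log₁₀(0.375) ≈ -8.52 dB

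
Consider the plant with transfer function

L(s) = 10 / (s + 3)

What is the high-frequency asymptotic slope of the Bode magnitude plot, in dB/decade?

Each pole contributes −20 dB/decade at high frequency; each zero contributes +20 dB/decade.
Net: 0 zero(s) − 1 pole(s) → -20 dB/decade.

-20 dB/decade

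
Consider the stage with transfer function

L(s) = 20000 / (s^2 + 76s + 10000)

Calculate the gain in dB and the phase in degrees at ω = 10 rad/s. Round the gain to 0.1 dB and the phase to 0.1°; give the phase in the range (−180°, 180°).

6.1 dB, -4.4°

At s = jω = j10:
quadratic: (j10)² + 76·j10 + 10000 = 9900 + j760 → |·| ≈ 9929.1, ∠ ≈ 4.39°
|L| = 20000 / 9929.1 ≈ 2.0143
Gain = 20 log₁₀(2.0143) ≈ 6.08 dB
∠L = 0.00° − 4.39° = -4.39°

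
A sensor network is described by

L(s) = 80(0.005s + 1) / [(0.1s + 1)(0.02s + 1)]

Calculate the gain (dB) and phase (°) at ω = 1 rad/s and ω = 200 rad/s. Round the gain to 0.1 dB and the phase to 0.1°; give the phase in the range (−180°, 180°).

At ω = 1 rad/s:
zero (1 + j1·0.005) = 1 + j0.005 → |·| ≈ 1, ∠ ≈ 0.29°
pole (1 + j1·0.1) = 1 + j0.1 → |·| ≈ 1.005, ∠ ≈ 5.71°
pole (1 + j1·0.02) = 1 + j0.02 → |·| ≈ 1.0002, ∠ ≈ 1.15°
|L| = 80 · 1 / (1.005 · 1.0002) ≈ 79.586
Gain = 20 log₁₀(79.586) ≈ 38.02 dB
∠L = (0.29°) − (5.71° + 1.15°) = -6.57°

At ω = 200 rad/s:
zero (1 + j200·0.005) = 1 + j1 → |·| ≈ 1.4142, ∠ ≈ 45.00°
pole (1 + j200·0.1) = 1 + j20 → |·| ≈ 20.025, ∠ ≈ 87.14°
pole (1 + j200·0.02) = 1 + j4 → |·| ≈ 4.1231, ∠ ≈ 75.96°
|L| = 80 · 1.4142 / (20.025 · 4.1231) ≈ 1.3703
Gain = 20 log₁₀(1.3703) ≈ 2.74 dB
∠L = (45.00°) − (87.14° + 75.96°) = -118.10°

ω = 1: 38.0 dB, -6.6°; ω = 200: 2.7 dB, -118.1°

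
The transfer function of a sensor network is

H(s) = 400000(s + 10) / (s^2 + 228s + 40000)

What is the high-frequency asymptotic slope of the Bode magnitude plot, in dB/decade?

-20 dB/decade

Each pole contributes −20 dB/decade at high frequency; each zero contributes +20 dB/decade.
Net: 1 zero(s) − 2 pole(s) → -20 dB/decade.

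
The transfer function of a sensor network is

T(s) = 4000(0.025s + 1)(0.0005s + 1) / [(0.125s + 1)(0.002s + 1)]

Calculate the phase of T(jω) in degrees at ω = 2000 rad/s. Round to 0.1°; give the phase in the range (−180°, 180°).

At ω = 2000 rad/s:
zero (1 + j2000·0.025) = 1 + j50 → |·| ≈ 50.01, ∠ ≈ 88.85°
zero (1 + j2000·0.0005) = 1 + j1 → |·| ≈ 1.4142, ∠ ≈ 45.00°
pole (1 + j2000·0.125) = 1 + j250 → |·| ≈ 250, ∠ ≈ 89.77°
pole (1 + j2000·0.002) = 1 + j4 → |·| ≈ 4.1231, ∠ ≈ 75.96°
∠T = (88.85° + 45.00°) − (89.77° + 75.96°) = -31.88°

-31.9°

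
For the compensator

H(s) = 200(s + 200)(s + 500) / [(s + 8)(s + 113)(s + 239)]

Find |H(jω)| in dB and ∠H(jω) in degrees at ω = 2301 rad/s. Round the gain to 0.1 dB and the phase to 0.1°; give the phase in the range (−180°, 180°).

-21.0 dB, -98.3°

At s = jω = j2301:
zero (s+200): 200 + j2301 → |·| = √(200²+2301²) = √5334601 ≈ 2309.7, ∠ = arctan(2301/200) ≈ 85.03°
zero (s+500): 500 + j2301 → |·| = √(500²+2301²) = √5544601 ≈ 2354.7, ∠ = arctan(2301/500) ≈ 77.74°
pole (s+8): 8 + j2301 → |·| = √(8²+2301²) = √5294665 ≈ 2301, ∠ = arctan(2301/8) ≈ 89.80°
pole (s+113): 113 + j2301 → |·| = √(113²+2301²) = √5307370 ≈ 2303.8, ∠ = arctan(2301/113) ≈ 87.19°
pole (s+239): 239 + j2301 → |·| = √(239²+2301²) = √5351722 ≈ 2313.4, ∠ = arctan(2301/239) ≈ 84.07°
|H| = 200 · 5.4387e+06 / 1.2263e+10 ≈ 0.088701
Gain = 20 log₁₀(0.088701) ≈ -21.04 dB
∠H = 162.77° − 261.06° = -98.29°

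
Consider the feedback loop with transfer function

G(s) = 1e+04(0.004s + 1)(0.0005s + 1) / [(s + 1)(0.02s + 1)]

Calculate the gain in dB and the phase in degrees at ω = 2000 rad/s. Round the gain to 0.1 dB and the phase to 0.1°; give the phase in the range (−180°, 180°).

At ω = 2000 rad/s:
zero (1 + j2000·0.004) = 1 + j8 → |·| ≈ 8.0623, ∠ ≈ 82.87°
zero (1 + j2000·0.0005) = 1 + j1 → |·| ≈ 1.4142, ∠ ≈ 45.00°
pole (1 + j2000·1) = 1 + j2000 → |·| ≈ 2000, ∠ ≈ 89.97°
pole (1 + j2000·0.02) = 1 + j40 → |·| ≈ 40.012, ∠ ≈ 88.57°
|G| = 1e+04 · 8.0623 · 1.4142 / (2000 · 40.012) ≈ 1.4248
Gain = 20 log₁₀(1.4248) ≈ 3.08 dB
∠G = (82.87° + 45.00°) − (89.97° + 88.57°) = -50.67°

3.1 dB, -50.7°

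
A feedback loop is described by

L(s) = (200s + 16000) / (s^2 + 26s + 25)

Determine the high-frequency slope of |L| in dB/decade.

-20 dB/decade

Each pole contributes −20 dB/decade at high frequency; each zero contributes +20 dB/decade.
Net: 1 zero(s) − 2 pole(s) → -20 dB/decade.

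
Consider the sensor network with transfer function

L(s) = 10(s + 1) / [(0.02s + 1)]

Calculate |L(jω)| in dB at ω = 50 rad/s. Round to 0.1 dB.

At ω = 50 rad/s:
zero (1 + j50·1) = 1 + j50 → |·| ≈ 50.01, ∠ ≈ 88.85°
pole (1 + j50·0.02) = 1 + j1 → |·| ≈ 1.4142, ∠ ≈ 45.00°
|L| = 10 · 50.01 / (1.4142) ≈ 353.63
Gain = 20 log₁₀(353.63) ≈ 50.97 dB

51.0 dB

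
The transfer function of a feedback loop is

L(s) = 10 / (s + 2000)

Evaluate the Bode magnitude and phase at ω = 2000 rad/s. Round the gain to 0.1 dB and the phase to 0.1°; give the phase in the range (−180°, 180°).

-49.0 dB, -45.0°

Substitute s = j2000:
Numerator: 10 = 10 + j0
Denominator: (j2000) + 2000 = 2000 + j2000
|N| = √(10² + 0²) ≈ 10, ∠N ≈ 0.00°
|D| = √(2000² + 2000²) ≈ 2828.4, ∠D ≈ 45.00°
|L| = 10 / 2828.4 ≈ 0.0035356
Gain = 20 log₁₀(0.0035356) ≈ -49.03 dB
∠L = 0.00° − 45.00° = -45.00°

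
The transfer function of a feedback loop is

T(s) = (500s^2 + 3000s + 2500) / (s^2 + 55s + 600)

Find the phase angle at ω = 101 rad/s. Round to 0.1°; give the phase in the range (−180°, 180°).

Substitute s = j101:
Numerator: 500(j101)^2 + 3000(j101) + 2500 = -5098000 + j303000
Denominator: (j101)^2 + 55(j101) + 600 = -9601 + j5555
|N| = √(5098000² + 303000²) ≈ 5.107e+06, ∠N ≈ 176.60°
|D| = √(9601² + 5555²) ≈ 11092, ∠D ≈ 149.95°
∠T = 176.60° − 149.95° = 26.65°

26.7°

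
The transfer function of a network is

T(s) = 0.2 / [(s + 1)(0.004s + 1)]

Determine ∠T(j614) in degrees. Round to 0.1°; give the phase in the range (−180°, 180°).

At ω = 614 rad/s:
pole (1 + j614·1) = 1 + j614 → |·| ≈ 614, ∠ ≈ 89.91°
pole (1 + j614·0.004) = 1 + j2.456 → |·| ≈ 2.6518, ∠ ≈ 67.85°
∠T = (0°) − (89.91° + 67.85°) = -157.76°

-157.8°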